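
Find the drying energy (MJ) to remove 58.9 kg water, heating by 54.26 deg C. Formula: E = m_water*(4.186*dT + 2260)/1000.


E = m_water * (4.186 * dT + 2260) / 1000
= 58.9 * (4.186 * 54.26 + 2260) / 1000
= 146.4921 MJ

146.4921 MJ


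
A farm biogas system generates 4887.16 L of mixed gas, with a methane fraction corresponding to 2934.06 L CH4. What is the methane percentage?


CH4% = V_CH4 / V_total * 100
= 2934.06 / 4887.16 * 100
= 60.0361%

60.0361%


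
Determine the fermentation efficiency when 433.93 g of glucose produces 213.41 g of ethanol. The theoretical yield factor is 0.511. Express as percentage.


Fermentation efficiency = (actual / (0.511 * glucose)) * 100
= (213.41 / (0.511 * 433.93)) * 100
= 96.2441%

96.2441%


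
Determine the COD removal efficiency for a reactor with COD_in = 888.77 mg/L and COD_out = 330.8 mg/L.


eta = (COD_in - COD_out) / COD_in * 100
= (888.77 - 330.8) / 888.77 * 100
= 62.7800%

62.7800%


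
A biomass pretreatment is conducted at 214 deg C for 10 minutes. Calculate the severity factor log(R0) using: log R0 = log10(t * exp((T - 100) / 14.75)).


logR0 = log10(t * exp((T - 100) / 14.75))
= log10(10 * exp((214 - 100) / 14.75))
= 4.3566

4.3566


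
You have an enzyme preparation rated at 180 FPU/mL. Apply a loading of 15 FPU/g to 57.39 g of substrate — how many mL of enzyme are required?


V = dosage * m_sub / activity
V = 15 * 57.39 / 180
V = 4.7825 mL

4.7825 mL


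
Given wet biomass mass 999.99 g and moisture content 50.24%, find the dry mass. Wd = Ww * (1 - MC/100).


Wd = Ww * (1 - MC/100)
= 999.99 * (1 - 50.24/100)
= 497.5950 g

497.5950 g


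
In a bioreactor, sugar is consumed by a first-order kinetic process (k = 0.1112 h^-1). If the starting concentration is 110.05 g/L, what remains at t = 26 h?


S = S0 * exp(-k * t)
S = 110.05 * exp(-0.1112 * 26)
S = 6.1088 g/L

6.1088 g/L


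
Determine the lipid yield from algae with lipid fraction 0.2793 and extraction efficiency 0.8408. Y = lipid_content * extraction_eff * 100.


Y = lipid_content * extraction_eff * 100
= 0.2793 * 0.8408 * 100
= 23.4835%

23.4835%


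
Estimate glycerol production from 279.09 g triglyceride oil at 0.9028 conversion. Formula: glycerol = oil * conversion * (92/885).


glycerol = oil * conv * (92/885)
= 279.09 * 0.9028 * 92 / 885
= 26.1927 g

26.1927 g


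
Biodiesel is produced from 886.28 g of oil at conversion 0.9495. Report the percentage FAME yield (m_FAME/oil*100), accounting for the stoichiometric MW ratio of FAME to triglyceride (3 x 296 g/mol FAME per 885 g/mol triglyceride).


m_FAME = oil * conv * (3 * 296 / 885) = oil * conv * (888/885)
= 886.28 * 0.9495 * 888 / 885
= 844.3755 g
Y = m_FAME / oil * 100 = conv * (888/885) * 100
= 0.9495 * 888 / 885 * 100
= 95.27%

95.27%


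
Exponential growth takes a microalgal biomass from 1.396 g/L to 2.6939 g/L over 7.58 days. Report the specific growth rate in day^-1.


mu = ln(X2/X1) / dt
= ln(2.6939/1.396) / 7.58
= 0.0867 per day

0.0867 per day


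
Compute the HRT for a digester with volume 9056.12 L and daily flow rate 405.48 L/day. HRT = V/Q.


HRT = V / Q
= 9056.12 / 405.48
= 22.3343 days

22.3343 days


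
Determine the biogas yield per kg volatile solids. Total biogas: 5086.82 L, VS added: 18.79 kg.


Y = V / VS
= 5086.82 / 18.79
= 270.7195 L/kg VS

270.7195 L/kg VS


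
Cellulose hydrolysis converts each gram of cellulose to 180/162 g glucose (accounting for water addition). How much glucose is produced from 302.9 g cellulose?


glucose = cellulose * 180/162
= 302.9 * 180/162
= 336.5556 g

336.5556 g


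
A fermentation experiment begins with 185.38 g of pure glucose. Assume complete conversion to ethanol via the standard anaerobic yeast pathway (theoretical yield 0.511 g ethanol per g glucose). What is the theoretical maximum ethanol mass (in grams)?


Theoretical ethanol yield: m_EtOH = 0.511 * m_glucose
m_EtOH = 0.511 * 185.38 = 94.7292 g

94.7292 g


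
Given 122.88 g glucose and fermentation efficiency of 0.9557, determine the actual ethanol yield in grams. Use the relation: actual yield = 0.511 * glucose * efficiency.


Actual ethanol: m = 0.511 * 122.88 * 0.9557
m = 60.0100 g

60.0100 g


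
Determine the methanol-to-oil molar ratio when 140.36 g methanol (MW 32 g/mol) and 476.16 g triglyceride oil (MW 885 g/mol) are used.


Molar ratio = n_MeOH / n_oil = (MeOH/32) / (oil/885) = (MeOH * 885) / (32 * oil)
= (140.36 * 885) / (32 * 476.16)
= 8.1524

8.1524


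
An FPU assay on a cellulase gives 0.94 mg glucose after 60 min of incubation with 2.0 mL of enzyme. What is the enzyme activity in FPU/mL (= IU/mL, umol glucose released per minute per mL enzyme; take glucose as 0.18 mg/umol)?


Activity = glucose_mg / (0.18 mg/umol * V_mL * t_min)
= 0.94 / (0.18 * 2.0 * 60)
= 0.0435 FPU/mL

0.0435 FPU/mL


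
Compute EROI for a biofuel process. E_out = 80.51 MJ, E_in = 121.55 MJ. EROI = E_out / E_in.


EROI = E_out / E_in
= 80.51 / 121.55
= 0.6624

0.6624


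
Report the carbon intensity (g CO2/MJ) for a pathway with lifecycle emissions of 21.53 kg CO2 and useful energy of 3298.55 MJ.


CI = CO2 * 1000 / E
= 21.53 * 1000 / 3298.55
= 6.5271 g CO2/MJ

6.5271 g CO2/MJ


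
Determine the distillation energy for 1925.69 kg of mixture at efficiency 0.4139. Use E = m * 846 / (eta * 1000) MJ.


E = m * 846 / (eta * 1000)
= 1925.69 * 846 / (0.4139 * 1000)
= 3936.0564 MJ

3936.0564 MJ


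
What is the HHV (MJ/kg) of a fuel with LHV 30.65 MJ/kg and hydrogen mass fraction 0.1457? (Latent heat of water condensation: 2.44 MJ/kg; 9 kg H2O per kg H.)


HHV = LHV + H_frac * 9 * 2.44
= 30.65 + 0.1457 * 9 * 2.44
= 33.8496 MJ/kg

33.8496 MJ/kg


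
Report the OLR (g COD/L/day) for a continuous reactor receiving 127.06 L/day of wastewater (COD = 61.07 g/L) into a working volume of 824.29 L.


OLR = Q * S / V
= 127.06 * 61.07 / 824.29
= 9.4136 g/L/day

9.4136 g/L/day


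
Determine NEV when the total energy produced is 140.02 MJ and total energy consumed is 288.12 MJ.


NEV = E_out - E_in
= 140.02 - 288.12
= -148.1000 MJ

-148.1000 MJ


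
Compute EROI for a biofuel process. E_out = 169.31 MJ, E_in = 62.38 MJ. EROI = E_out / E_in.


EROI = E_out / E_in
= 169.31 / 62.38
= 2.7142

2.7142


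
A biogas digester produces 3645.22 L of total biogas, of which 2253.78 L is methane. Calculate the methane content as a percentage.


CH4% = V_CH4 / V_total * 100
= 2253.78 / 3645.22 * 100
= 61.8284%

61.8284%


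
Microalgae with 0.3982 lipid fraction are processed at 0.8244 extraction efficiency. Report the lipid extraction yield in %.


Y = lipid_content * extraction_eff * 100
= 0.3982 * 0.8244 * 100
= 32.8276%

32.8276%


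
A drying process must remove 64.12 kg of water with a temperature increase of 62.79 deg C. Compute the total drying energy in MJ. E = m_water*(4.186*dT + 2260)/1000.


E = m_water * (4.186 * dT + 2260) / 1000
= 64.12 * (4.186 * 62.79 + 2260) / 1000
= 161.7644 MJ

161.7644 MJ


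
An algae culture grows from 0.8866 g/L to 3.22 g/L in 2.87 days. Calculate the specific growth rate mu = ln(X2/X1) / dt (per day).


mu = ln(X2/X1) / dt
= ln(3.22/0.8866) / 2.87
= 0.4494 per day

0.4494 per day


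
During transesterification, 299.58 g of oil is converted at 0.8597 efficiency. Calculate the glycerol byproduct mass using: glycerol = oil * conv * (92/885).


glycerol = oil * conv * (92/885)
= 299.58 * 0.8597 * 92 / 885
= 26.7734 g

26.7734 g


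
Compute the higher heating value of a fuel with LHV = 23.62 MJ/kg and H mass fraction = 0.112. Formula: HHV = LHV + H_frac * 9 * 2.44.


HHV = LHV + H_frac * 9 * 2.44
= 23.62 + 0.112 * 9 * 2.44
= 26.0795 MJ/kg

26.0795 MJ/kg


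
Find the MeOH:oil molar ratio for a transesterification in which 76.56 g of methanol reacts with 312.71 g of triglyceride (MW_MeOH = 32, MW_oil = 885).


Molar ratio = n_MeOH / n_oil = (MeOH/32) / (oil/885) = (MeOH * 885) / (32 * oil)
= (76.56 * 885) / (32 * 312.71)
= 6.7710

6.7710


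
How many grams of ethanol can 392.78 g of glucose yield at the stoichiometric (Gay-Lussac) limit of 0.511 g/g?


Theoretical ethanol yield: m_EtOH = 0.511 * m_glucose
m_EtOH = 0.511 * 392.78 = 200.7106 g

200.7106 g


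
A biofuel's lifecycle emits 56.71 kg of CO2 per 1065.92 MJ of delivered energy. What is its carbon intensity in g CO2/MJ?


CI = CO2 * 1000 / E
= 56.71 * 1000 / 1065.92
= 53.2029 g CO2/MJ

53.2029 g CO2/MJ


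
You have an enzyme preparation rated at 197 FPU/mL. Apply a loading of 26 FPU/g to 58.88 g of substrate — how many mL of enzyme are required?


V = dosage * m_sub / activity
V = 26 * 58.88 / 197
V = 7.7710 mL

7.7710 mL


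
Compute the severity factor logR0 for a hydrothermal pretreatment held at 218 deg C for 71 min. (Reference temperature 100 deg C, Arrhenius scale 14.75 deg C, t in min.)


logR0 = log10(t * exp((T - 100) / 14.75))
= log10(71 * exp((218 - 100) / 14.75))
= 5.3256

5.3256


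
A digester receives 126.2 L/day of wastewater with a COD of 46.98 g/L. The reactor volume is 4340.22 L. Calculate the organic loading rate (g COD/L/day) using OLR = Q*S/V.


OLR = Q * S / V
= 126.2 * 46.98 / 4340.22
= 1.3660 g/L/day

1.3660 g/L/day


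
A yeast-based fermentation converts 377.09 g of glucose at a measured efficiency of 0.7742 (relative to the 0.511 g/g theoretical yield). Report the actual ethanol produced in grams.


Actual ethanol: m = 0.511 * 377.09 * 0.7742
m = 149.1829 g

149.1829 g


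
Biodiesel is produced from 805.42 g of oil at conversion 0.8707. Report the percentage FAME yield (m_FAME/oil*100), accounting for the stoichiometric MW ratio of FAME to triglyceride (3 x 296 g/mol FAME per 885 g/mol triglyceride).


m_FAME = oil * conv * (3 * 296 / 885) = oil * conv * (888/885)
= 805.42 * 0.8707 * 888 / 885
= 703.6564 g
Y = m_FAME / oil * 100 = conv * (888/885) * 100
= 0.8707 * 888 / 885 * 100
= 87.37%

87.37%


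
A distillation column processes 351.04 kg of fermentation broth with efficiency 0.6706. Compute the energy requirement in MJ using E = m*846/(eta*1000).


E = m * 846 / (eta * 1000)
= 351.04 * 846 / (0.6706 * 1000)
= 442.8569 MJ

442.8569 MJ


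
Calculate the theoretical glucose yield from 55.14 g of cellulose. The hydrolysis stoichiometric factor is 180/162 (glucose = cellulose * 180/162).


glucose = cellulose * 180/162
= 55.14 * 180/162
= 61.2667 g

61.2667 g


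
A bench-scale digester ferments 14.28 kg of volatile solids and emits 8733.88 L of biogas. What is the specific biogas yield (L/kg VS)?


Y = V / VS
= 8733.88 / 14.28
= 611.6162 L/kg VS

611.6162 L/kg VS


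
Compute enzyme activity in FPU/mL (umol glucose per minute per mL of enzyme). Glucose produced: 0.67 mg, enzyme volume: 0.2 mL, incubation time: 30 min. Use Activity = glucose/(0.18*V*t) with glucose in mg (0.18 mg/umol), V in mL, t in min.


Activity = glucose_mg / (0.18 mg/umol * V_mL * t_min)
= 0.67 / (0.18 * 0.2 * 30)
= 0.6204 FPU/mL

0.6204 FPU/mL


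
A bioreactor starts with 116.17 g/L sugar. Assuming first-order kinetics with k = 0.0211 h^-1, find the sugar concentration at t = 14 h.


S = S0 * exp(-k * t)
S = 116.17 * exp(-0.0211 * 14)
S = 86.4576 g/L

86.4576 g/L


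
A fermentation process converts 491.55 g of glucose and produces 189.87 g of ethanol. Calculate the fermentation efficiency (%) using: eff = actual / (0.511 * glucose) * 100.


Fermentation efficiency = (actual / (0.511 * glucose)) * 100
= (189.87 / (0.511 * 491.55)) * 100
= 75.5906%

75.5906%


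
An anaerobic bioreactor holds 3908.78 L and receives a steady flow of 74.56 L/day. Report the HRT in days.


HRT = V / Q
= 3908.78 / 74.56
= 52.4246 days

52.4246 days


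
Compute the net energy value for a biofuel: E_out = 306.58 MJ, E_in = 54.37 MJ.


NEV = E_out - E_in
= 306.58 - 54.37
= 252.2100 MJ

252.2100 MJ


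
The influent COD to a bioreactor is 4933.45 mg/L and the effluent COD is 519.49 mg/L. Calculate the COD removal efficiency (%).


eta = (COD_in - COD_out) / COD_in * 100
= (4933.45 - 519.49) / 4933.45 * 100
= 89.4700%

89.4700%


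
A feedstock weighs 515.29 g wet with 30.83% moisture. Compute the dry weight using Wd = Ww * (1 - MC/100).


Wd = Ww * (1 - MC/100)
= 515.29 * (1 - 30.83/100)
= 356.4261 g

356.4261 g


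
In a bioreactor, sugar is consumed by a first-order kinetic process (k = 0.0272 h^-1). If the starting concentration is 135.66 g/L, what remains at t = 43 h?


S = S0 * exp(-k * t)
S = 135.66 * exp(-0.0272 * 43)
S = 42.1212 g/L

42.1212 g/L


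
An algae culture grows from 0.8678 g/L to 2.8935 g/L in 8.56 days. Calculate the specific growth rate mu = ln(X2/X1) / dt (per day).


mu = ln(X2/X1) / dt
= ln(2.8935/0.8678) / 8.56
= 0.1407 per day

0.1407 per day


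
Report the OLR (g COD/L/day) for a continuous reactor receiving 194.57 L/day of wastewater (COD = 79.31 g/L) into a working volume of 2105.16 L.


OLR = Q * S / V
= 194.57 * 79.31 / 2105.16
= 7.3302 g/L/day

7.3302 g/L/day


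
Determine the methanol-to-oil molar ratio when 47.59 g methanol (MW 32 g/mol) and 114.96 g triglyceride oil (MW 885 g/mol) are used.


Molar ratio = n_MeOH / n_oil = (MeOH/32) / (oil/885) = (MeOH * 885) / (32 * oil)
= (47.59 * 885) / (32 * 114.96)
= 11.4489

11.4489


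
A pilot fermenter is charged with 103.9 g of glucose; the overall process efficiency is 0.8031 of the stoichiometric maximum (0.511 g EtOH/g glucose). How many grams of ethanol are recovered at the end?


Actual ethanol: m = 0.511 * 103.9 * 0.8031
m = 42.6389 g

42.6389 g


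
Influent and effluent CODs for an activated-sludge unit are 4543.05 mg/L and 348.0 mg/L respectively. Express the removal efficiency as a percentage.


eta = (COD_in - COD_out) / COD_in * 100
= (4543.05 - 348.0) / 4543.05 * 100
= 92.3399%

92.3399%


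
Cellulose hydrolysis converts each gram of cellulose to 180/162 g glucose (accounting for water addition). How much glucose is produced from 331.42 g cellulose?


glucose = cellulose * 180/162
= 331.42 * 180/162
= 368.2444 g

368.2444 g


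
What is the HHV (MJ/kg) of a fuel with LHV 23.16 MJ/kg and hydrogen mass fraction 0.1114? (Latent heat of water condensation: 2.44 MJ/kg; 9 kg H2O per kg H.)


HHV = LHV + H_frac * 9 * 2.44
= 23.16 + 0.1114 * 9 * 2.44
= 25.6063 MJ/kg

25.6063 MJ/kg


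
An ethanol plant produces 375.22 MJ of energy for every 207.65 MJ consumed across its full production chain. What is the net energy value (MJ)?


NEV = E_out - E_in
= 375.22 - 207.65
= 167.5700 MJ

167.5700 MJ


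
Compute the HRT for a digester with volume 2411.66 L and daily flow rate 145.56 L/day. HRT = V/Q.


HRT = V / Q
= 2411.66 / 145.56
= 16.5682 days

16.5682 days


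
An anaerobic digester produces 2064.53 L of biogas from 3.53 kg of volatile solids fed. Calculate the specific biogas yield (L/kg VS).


Y = V / VS
= 2064.53 / 3.53
= 584.8527 L/kg VS

584.8527 L/kg VS


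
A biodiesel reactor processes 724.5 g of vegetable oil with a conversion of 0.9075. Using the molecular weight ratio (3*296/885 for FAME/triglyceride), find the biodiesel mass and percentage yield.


m_FAME = oil * conv * (3 * 296 / 885) = oil * conv * (888/885)
= 724.5 * 0.9075 * 888 / 885
= 659.7125 g
Y = m_FAME / oil * 100 = conv * (888/885) * 100
= 0.9075 * 888 / 885 * 100
= 91.06%

659.7125 g FAME; Y = 91.06%


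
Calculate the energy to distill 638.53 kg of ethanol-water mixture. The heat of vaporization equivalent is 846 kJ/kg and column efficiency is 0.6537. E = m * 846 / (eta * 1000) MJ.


E = m * 846 / (eta * 1000)
= 638.53 * 846 / (0.6537 * 1000)
= 826.3674 MJ

826.3674 MJ


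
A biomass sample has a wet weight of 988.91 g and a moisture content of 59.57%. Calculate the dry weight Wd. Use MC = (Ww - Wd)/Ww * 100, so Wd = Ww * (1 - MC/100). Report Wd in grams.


Wd = Ww * (1 - MC/100)
= 988.91 * (1 - 59.57/100)
= 399.8163 g

399.8163 g


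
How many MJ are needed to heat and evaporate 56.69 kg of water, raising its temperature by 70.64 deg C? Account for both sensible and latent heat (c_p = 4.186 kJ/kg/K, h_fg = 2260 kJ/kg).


E = m_water * (4.186 * dT + 2260) / 1000
= 56.69 * (4.186 * 70.64 + 2260) / 1000
= 144.8826 MJ

144.8826 MJ


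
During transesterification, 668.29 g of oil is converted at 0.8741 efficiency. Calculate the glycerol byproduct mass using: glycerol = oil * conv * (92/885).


glycerol = oil * conv * (92/885)
= 668.29 * 0.8741 * 92 / 885
= 60.7254 g

60.7254 g


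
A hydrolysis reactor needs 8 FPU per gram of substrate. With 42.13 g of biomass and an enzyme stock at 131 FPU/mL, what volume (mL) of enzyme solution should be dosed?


V = dosage * m_sub / activity
V = 8 * 42.13 / 131
V = 2.5728 mL

2.5728 mL


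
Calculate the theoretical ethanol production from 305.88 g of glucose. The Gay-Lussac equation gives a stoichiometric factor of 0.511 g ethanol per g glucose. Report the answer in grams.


Theoretical ethanol yield: m_EtOH = 0.511 * m_glucose
m_EtOH = 0.511 * 305.88 = 156.3047 g

156.3047 g


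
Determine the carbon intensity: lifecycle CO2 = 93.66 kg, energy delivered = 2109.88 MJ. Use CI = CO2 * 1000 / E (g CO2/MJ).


CI = CO2 * 1000 / E
= 93.66 * 1000 / 2109.88
= 44.3912 g CO2/MJ

44.3912 g CO2/MJ


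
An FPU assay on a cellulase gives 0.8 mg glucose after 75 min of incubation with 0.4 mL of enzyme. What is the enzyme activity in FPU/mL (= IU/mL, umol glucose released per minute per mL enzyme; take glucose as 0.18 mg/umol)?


Activity = glucose_mg / (0.18 mg/umol * V_mL * t_min)
= 0.8 / (0.18 * 0.4 * 75)
= 0.1481 FPU/mL

0.1481 FPU/mL


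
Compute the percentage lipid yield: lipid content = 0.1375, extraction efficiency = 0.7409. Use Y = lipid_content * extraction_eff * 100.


Y = lipid_content * extraction_eff * 100
= 0.1375 * 0.7409 * 100
= 10.1874%

10.1874%


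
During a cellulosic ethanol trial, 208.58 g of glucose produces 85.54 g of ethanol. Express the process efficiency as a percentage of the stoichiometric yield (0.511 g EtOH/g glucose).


Fermentation efficiency = (actual / (0.511 * glucose)) * 100
= (85.54 / (0.511 * 208.58)) * 100
= 80.2557%

80.2557%


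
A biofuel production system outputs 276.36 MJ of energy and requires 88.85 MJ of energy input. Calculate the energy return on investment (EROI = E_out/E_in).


EROI = E_out / E_in
= 276.36 / 88.85
= 3.1104

3.1104


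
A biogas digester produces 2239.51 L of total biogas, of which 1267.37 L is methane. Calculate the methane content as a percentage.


CH4% = V_CH4 / V_total * 100
= 1267.37 / 2239.51 * 100
= 56.5914%

56.5914%


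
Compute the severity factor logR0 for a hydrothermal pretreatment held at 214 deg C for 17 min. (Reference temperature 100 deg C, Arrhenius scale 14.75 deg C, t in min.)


logR0 = log10(t * exp((T - 100) / 14.75))
= log10(17 * exp((214 - 100) / 14.75))
= 4.5870

4.5870


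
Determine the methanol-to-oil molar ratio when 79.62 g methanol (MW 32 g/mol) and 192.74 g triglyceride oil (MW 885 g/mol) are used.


Molar ratio = n_MeOH / n_oil = (MeOH/32) / (oil/885) = (MeOH * 885) / (32 * oil)
= (79.62 * 885) / (32 * 192.74)
= 11.4247

11.4247


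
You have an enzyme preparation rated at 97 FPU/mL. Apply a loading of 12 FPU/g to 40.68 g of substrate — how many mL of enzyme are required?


V = dosage * m_sub / activity
V = 12 * 40.68 / 97
V = 5.0326 mL

5.0326 mL


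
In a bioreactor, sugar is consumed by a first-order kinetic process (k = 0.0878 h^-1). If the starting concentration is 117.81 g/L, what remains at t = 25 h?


S = S0 * exp(-k * t)
S = 117.81 * exp(-0.0878 * 25)
S = 13.1192 g/L

13.1192 g/L


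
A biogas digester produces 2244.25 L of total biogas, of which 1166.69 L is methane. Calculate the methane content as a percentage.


CH4% = V_CH4 / V_total * 100
= 1166.69 / 2244.25 * 100
= 51.9857%

51.9857%


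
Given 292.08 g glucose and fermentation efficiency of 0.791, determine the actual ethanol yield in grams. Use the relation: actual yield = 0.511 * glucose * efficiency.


Actual ethanol: m = 0.511 * 292.08 * 0.791
m = 118.0590 g

118.0590 g


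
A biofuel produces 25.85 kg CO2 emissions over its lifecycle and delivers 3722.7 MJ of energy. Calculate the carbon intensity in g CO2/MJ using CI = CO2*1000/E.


CI = CO2 * 1000 / E
= 25.85 * 1000 / 3722.7
= 6.9439 g CO2/MJ

6.9439 g CO2/MJ


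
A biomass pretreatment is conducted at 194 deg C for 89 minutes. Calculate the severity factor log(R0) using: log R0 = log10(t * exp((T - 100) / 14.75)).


logR0 = log10(t * exp((T - 100) / 14.75))
= log10(89 * exp((194 - 100) / 14.75))
= 4.7171

4.7171


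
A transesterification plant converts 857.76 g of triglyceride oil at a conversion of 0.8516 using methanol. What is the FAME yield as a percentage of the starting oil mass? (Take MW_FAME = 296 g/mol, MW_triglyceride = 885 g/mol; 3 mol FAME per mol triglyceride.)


m_FAME = oil * conv * (3 * 296 / 885) = oil * conv * (888/885)
= 857.76 * 0.8516 * 888 / 885
= 732.9446 g
Y = m_FAME / oil * 100 = conv * (888/885) * 100
= 0.8516 * 888 / 885 * 100
= 85.45%

85.45%


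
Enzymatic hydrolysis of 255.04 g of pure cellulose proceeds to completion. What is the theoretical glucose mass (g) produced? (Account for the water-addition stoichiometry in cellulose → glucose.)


glucose = cellulose * 180/162
= 255.04 * 180/162
= 283.3778 g

283.3778 g


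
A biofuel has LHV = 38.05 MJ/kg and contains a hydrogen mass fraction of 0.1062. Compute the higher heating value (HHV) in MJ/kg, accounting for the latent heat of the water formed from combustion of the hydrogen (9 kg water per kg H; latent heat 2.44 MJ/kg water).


HHV = LHV + H_frac * 9 * 2.44
= 38.05 + 0.1062 * 9 * 2.44
= 40.3822 MJ/kg

40.3822 MJ/kg


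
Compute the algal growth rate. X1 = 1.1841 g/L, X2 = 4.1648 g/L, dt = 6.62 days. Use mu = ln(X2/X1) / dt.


mu = ln(X2/X1) / dt
= ln(4.1648/1.1841) / 6.62
= 0.1900 per day

0.1900 per day


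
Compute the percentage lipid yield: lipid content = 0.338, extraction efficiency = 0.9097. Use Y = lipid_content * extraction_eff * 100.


Y = lipid_content * extraction_eff * 100
= 0.338 * 0.9097 * 100
= 30.7479%

30.7479%


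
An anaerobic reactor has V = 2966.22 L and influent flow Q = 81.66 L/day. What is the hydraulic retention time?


HRT = V / Q
= 2966.22 / 81.66
= 36.3240 days

36.3240 days


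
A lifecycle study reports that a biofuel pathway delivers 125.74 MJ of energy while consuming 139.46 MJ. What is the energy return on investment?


EROI = E_out / E_in
= 125.74 / 139.46
= 0.9016

0.9016


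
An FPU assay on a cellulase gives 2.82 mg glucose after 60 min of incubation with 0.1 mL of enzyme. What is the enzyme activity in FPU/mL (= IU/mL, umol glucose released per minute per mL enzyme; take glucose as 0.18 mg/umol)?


Activity = glucose_mg / (0.18 mg/umol * V_mL * t_min)
= 2.82 / (0.18 * 0.1 * 60)
= 2.6111 FPU/mL

2.6111 FPU/mL


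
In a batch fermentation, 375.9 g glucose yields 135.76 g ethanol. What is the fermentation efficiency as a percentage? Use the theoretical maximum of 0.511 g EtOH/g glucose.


Fermentation efficiency = (actual / (0.511 * glucose)) * 100
= (135.76 / (0.511 * 375.9)) * 100
= 70.6771%

70.6771%


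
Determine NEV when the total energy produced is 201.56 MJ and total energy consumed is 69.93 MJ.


NEV = E_out - E_in
= 201.56 - 69.93
= 131.6300 MJ

131.6300 MJ


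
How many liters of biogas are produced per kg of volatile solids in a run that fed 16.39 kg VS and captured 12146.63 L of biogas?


Y = V / VS
= 12146.63 / 16.39
= 741.1001 L/kg VS

741.1001 L/kg VS


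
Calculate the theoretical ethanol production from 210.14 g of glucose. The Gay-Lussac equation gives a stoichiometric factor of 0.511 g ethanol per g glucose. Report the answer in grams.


Theoretical ethanol yield: m_EtOH = 0.511 * m_glucose
m_EtOH = 0.511 * 210.14 = 107.3815 g

107.3815 g


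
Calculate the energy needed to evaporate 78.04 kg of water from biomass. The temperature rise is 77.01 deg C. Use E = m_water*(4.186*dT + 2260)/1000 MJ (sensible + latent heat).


E = m_water * (4.186 * dT + 2260) / 1000
= 78.04 * (4.186 * 77.01 + 2260) / 1000
= 201.5277 MJ

201.5277 MJ


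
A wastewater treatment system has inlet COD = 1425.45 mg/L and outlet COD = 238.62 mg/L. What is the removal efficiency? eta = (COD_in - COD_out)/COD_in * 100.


eta = (COD_in - COD_out) / COD_in * 100
= (1425.45 - 238.62) / 1425.45 * 100
= 83.2600%

83.2600%


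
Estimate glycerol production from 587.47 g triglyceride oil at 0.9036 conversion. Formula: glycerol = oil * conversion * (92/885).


glycerol = oil * conv * (92/885)
= 587.47 * 0.9036 * 92 / 885
= 55.1831 g

55.1831 g


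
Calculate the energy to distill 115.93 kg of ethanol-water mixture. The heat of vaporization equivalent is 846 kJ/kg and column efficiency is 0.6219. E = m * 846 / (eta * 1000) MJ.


E = m * 846 / (eta * 1000)
= 115.93 * 846 / (0.6219 * 1000)
= 157.7051 MJ

157.7051 MJ


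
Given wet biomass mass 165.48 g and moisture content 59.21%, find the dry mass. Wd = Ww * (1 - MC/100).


Wd = Ww * (1 - MC/100)
= 165.48 * (1 - 59.21/100)
= 67.4993 g

67.4993 g


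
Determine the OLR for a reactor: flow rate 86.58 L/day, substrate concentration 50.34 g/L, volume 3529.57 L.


OLR = Q * S / V
= 86.58 * 50.34 / 3529.57
= 1.2348 g/L/day

1.2348 g/L/day


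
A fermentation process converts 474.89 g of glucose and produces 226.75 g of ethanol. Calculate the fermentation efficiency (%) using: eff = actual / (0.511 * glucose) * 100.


Fermentation efficiency = (actual / (0.511 * glucose)) * 100
= (226.75 / (0.511 * 474.89)) * 100
= 93.4401%

93.4401%


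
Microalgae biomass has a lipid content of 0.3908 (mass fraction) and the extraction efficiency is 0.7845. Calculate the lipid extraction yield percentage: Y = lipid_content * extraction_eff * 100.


Y = lipid_content * extraction_eff * 100
= 0.3908 * 0.7845 * 100
= 30.6583%

30.6583%


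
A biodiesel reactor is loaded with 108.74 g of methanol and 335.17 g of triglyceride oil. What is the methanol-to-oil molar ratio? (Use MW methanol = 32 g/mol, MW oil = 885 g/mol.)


Molar ratio = n_MeOH / n_oil = (MeOH/32) / (oil/885) = (MeOH * 885) / (32 * oil)
= (108.74 * 885) / (32 * 335.17)
= 8.9726

8.9726


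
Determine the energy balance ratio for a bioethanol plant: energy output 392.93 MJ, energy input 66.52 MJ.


EROI = E_out / E_in
= 392.93 / 66.52
= 5.9069

5.9069


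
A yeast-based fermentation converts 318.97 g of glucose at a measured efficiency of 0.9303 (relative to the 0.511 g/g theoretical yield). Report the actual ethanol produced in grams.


Actual ethanol: m = 0.511 * 318.97 * 0.9303
m = 151.6330 g

151.6330 g


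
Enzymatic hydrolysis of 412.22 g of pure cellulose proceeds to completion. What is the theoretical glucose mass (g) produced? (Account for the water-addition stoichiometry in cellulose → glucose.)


glucose = cellulose * 180/162
= 412.22 * 180/162
= 458.0222 g

458.0222 g


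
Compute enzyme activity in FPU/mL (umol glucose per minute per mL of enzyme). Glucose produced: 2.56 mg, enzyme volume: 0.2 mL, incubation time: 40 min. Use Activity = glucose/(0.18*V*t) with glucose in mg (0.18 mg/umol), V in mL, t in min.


Activity = glucose_mg / (0.18 mg/umol * V_mL * t_min)
= 2.56 / (0.18 * 0.2 * 40)
= 1.7778 FPU/mL

1.7778 FPU/mL


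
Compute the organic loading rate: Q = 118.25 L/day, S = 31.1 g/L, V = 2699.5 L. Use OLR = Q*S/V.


OLR = Q * S / V
= 118.25 * 31.1 / 2699.5
= 1.3623 g/L/day

1.3623 g/L/day


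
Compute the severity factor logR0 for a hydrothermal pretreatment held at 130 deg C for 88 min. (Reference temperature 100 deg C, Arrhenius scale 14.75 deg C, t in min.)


logR0 = log10(t * exp((T - 100) / 14.75))
= log10(88 * exp((130 - 100) / 14.75))
= 2.8278

2.8278


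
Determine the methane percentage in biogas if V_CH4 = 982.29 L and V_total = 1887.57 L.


CH4% = V_CH4 / V_total * 100
= 982.29 / 1887.57 * 100
= 52.0399%

52.0399%


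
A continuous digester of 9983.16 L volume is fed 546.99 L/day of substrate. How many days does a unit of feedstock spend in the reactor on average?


HRT = V / Q
= 9983.16 / 546.99
= 18.2511 days

18.2511 days


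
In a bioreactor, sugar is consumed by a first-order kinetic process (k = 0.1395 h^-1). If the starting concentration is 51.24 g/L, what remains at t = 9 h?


S = S0 * exp(-k * t)
S = 51.24 * exp(-0.1395 * 9)
S = 14.6000 g/L

14.6000 g/L


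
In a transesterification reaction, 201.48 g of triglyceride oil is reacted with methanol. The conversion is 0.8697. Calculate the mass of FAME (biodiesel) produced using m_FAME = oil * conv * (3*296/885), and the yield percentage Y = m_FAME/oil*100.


m_FAME = oil * conv * (3 * 296 / 885) = oil * conv * (888/885)
= 201.48 * 0.8697 * 888 / 885
= 175.8211 g
Y = m_FAME / oil * 100 = conv * (888/885) * 100
= 0.8697 * 888 / 885 * 100
= 87.26%

175.8211 g FAME; Y = 87.26%


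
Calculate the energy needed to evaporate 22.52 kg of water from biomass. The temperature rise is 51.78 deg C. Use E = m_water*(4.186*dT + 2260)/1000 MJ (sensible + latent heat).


E = m_water * (4.186 * dT + 2260) / 1000
= 22.52 * (4.186 * 51.78 + 2260) / 1000
= 55.7764 MJ

55.7764 MJ


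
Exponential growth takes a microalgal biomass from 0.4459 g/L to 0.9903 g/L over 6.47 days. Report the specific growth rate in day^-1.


mu = ln(X2/X1) / dt
= ln(0.9903/0.4459) / 6.47
= 0.1233 per day

0.1233 per day


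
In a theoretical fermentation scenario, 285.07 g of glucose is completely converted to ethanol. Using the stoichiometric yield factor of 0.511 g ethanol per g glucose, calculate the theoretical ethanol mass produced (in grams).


Theoretical ethanol yield: m_EtOH = 0.511 * m_glucose
m_EtOH = 0.511 * 285.07 = 145.6708 g

145.6708 g


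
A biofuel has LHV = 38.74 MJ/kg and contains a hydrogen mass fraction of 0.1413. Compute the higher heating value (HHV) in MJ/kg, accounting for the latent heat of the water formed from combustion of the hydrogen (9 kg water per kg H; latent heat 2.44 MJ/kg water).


HHV = LHV + H_frac * 9 * 2.44
= 38.74 + 0.1413 * 9 * 2.44
= 41.8429 MJ/kg

41.8429 MJ/kg


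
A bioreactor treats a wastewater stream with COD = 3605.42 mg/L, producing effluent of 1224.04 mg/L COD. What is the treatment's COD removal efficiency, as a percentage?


eta = (COD_in - COD_out) / COD_in * 100
= (3605.42 - 1224.04) / 3605.42 * 100
= 66.0500%

66.0500%


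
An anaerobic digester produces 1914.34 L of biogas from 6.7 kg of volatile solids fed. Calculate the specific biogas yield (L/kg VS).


Y = V / VS
= 1914.34 / 6.7
= 285.7224 L/kg VS

285.7224 L/kg VS


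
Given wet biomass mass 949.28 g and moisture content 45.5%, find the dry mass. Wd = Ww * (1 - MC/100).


Wd = Ww * (1 - MC/100)
= 949.28 * (1 - 45.5/100)
= 517.3576 g

517.3576 g


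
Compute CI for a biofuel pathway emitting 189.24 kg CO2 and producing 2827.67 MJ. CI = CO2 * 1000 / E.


CI = CO2 * 1000 / E
= 189.24 * 1000 / 2827.67
= 66.9244 g CO2/MJ

66.9244 g CO2/MJ


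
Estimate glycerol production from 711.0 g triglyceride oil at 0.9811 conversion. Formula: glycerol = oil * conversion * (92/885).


glycerol = oil * conv * (92/885)
= 711.0 * 0.9811 * 92 / 885
= 72.5149 g

72.5149 g


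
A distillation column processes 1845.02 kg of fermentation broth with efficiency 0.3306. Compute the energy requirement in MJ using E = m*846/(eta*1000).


E = m * 846 / (eta * 1000)
= 1845.02 * 846 / (0.3306 * 1000)
= 4721.3760 MJ

4721.3760 MJ


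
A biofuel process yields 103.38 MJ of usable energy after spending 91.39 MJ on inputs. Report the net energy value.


NEV = E_out - E_in
= 103.38 - 91.39
= 11.9900 MJ

11.9900 MJ


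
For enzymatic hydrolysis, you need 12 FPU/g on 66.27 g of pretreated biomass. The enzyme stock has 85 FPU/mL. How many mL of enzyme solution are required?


V = dosage * m_sub / activity
V = 12 * 66.27 / 85
V = 9.3558 mL

9.3558 mL


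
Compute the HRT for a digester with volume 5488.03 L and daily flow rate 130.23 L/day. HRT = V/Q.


HRT = V / Q
= 5488.03 / 130.23
= 42.1411 days

42.1411 days


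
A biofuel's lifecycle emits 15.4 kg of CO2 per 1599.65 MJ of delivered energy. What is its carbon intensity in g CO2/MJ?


CI = CO2 * 1000 / E
= 15.4 * 1000 / 1599.65
= 9.6271 g CO2/MJ

9.6271 g CO2/MJ


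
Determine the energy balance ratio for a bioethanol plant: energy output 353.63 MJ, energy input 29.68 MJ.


EROI = E_out / E_in
= 353.63 / 29.68
= 11.9148

11.9148


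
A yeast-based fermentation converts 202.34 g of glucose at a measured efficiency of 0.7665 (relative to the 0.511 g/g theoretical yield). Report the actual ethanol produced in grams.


Actual ethanol: m = 0.511 * 202.34 * 0.7665
m = 79.2528 g

79.2528 g


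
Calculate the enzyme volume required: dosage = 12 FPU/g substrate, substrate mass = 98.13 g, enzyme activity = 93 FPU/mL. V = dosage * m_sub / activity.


V = dosage * m_sub / activity
V = 12 * 98.13 / 93
V = 12.6619 mL

12.6619 mL


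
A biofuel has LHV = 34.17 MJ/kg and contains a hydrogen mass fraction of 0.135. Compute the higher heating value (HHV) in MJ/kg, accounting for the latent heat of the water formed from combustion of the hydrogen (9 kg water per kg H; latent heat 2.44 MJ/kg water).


HHV = LHV + H_frac * 9 * 2.44
= 34.17 + 0.135 * 9 * 2.44
= 37.1346 MJ/kg

37.1346 MJ/kg


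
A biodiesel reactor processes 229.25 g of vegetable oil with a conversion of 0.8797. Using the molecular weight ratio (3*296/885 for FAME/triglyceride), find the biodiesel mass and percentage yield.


m_FAME = oil * conv * (3 * 296 / 885) = oil * conv * (888/885)
= 229.25 * 0.8797 * 888 / 885
= 202.3549 g
Y = m_FAME / oil * 100 = conv * (888/885) * 100
= 0.8797 * 888 / 885 * 100
= 88.27%

202.3549 g FAME; Y = 88.27%


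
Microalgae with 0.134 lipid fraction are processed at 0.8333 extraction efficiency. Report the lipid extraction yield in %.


Y = lipid_content * extraction_eff * 100
= 0.134 * 0.8333 * 100
= 11.1662%

11.1662%


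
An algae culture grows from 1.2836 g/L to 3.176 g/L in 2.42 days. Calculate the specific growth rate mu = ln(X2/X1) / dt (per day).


mu = ln(X2/X1) / dt
= ln(3.176/1.2836) / 2.42
= 0.3744 per day

0.3744 per day


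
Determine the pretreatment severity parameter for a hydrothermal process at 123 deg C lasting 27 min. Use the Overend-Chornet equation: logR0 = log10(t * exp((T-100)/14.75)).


logR0 = log10(t * exp((T - 100) / 14.75))
= log10(27 * exp((123 - 100) / 14.75))
= 2.1086

2.1086


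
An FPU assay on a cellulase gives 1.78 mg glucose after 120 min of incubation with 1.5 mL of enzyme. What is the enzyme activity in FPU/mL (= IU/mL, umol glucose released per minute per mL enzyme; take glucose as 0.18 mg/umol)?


Activity = glucose_mg / (0.18 mg/umol * V_mL * t_min)
= 1.78 / (0.18 * 1.5 * 120)
= 0.0549 FPU/mL

0.0549 FPU/mL


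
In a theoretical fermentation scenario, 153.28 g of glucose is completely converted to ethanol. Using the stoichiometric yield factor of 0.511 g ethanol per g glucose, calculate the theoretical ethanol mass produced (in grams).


Theoretical ethanol yield: m_EtOH = 0.511 * m_glucose
m_EtOH = 0.511 * 153.28 = 78.3261 g

78.3261 g


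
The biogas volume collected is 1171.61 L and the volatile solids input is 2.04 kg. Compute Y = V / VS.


Y = V / VS
= 1171.61 / 2.04
= 574.3186 L/kg VS

574.3186 L/kg VS


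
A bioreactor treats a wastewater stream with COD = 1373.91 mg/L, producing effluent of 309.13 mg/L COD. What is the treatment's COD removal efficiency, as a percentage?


eta = (COD_in - COD_out) / COD_in * 100
= (1373.91 - 309.13) / 1373.91 * 100
= 77.5000%

77.5000%


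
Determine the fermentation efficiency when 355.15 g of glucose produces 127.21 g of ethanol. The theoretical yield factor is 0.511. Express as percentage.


Fermentation efficiency = (actual / (0.511 * glucose)) * 100
= (127.21 / (0.511 * 355.15)) * 100
= 70.0952%

70.0952%


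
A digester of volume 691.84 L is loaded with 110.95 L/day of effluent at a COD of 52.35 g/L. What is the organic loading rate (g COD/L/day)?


OLR = Q * S / V
= 110.95 * 52.35 / 691.84
= 8.3953 g/L/day

8.3953 g/L/day


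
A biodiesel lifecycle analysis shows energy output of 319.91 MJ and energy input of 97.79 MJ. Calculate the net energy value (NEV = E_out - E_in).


NEV = E_out - E_in
= 319.91 - 97.79
= 222.1200 MJ

222.1200 MJ


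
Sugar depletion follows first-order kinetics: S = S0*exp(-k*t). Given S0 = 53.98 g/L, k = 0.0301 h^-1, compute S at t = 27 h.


S = S0 * exp(-k * t)
S = 53.98 * exp(-0.0301 * 27)
S = 23.9487 g/L

23.9487 g/L


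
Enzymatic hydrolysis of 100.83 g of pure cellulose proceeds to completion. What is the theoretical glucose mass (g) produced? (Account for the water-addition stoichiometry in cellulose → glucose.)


glucose = cellulose * 180/162
= 100.83 * 180/162
= 112.0333 g

112.0333 g


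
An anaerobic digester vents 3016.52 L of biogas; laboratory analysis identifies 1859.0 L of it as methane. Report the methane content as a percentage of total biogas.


CH4% = V_CH4 / V_total * 100
= 1859.0 / 3016.52 * 100
= 61.6273%

61.6273%


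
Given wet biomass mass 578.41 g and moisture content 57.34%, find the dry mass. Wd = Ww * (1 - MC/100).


Wd = Ww * (1 - MC/100)
= 578.41 * (1 - 57.34/100)
= 246.7497 g

246.7497 g


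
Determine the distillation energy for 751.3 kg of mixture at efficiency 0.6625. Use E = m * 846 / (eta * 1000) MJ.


E = m * 846 / (eta * 1000)
= 751.3 * 846 / (0.6625 * 1000)
= 959.3959 MJ

959.3959 MJ


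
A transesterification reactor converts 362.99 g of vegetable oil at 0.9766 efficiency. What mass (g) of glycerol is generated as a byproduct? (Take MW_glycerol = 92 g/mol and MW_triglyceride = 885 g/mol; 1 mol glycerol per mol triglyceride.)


glycerol = oil * conv * (92/885)
= 362.99 * 0.9766 * 92 / 885
= 36.8516 g

36.8516 g


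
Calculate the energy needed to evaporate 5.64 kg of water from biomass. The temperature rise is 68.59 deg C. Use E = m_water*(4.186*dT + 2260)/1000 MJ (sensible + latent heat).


E = m_water * (4.186 * dT + 2260) / 1000
= 5.64 * (4.186 * 68.59 + 2260) / 1000
= 14.3657 MJ

14.3657 MJ


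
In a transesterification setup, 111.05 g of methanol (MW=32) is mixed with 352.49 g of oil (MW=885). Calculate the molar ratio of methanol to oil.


Molar ratio = n_MeOH / n_oil = (MeOH/32) / (oil/885) = (MeOH * 885) / (32 * oil)
= (111.05 * 885) / (32 * 352.49)
= 8.7129

8.7129


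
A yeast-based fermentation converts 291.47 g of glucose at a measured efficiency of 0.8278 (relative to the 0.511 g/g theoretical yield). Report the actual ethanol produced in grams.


Actual ethanol: m = 0.511 * 291.47 * 0.8278
m = 123.2935 g

123.2935 g


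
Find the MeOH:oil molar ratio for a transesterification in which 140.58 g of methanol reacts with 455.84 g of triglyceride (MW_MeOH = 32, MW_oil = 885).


Molar ratio = n_MeOH / n_oil = (MeOH/32) / (oil/885) = (MeOH * 885) / (32 * oil)
= (140.58 * 885) / (32 * 455.84)
= 8.5291

8.5291


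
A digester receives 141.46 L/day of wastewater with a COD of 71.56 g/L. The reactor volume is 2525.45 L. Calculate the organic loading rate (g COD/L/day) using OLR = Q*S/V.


OLR = Q * S / V
= 141.46 * 71.56 / 2525.45
= 4.0083 g/L/day

4.0083 g/L/day


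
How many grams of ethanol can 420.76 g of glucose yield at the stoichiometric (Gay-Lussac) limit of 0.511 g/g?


Theoretical ethanol yield: m_EtOH = 0.511 * m_glucose
m_EtOH = 0.511 * 420.76 = 215.0084 g

215.0084 g


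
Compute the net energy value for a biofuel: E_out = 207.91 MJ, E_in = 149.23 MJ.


NEV = E_out - E_in
= 207.91 - 149.23
= 58.6800 MJ

58.6800 MJ
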